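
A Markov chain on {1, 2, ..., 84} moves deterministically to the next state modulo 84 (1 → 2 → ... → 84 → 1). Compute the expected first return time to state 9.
E[T_9 | X_0 = 9] = 84

The chain cycles deterministically, so starting at state 9 it returns in exactly 84 steps. Equivalently, the stationary distribution is uniform π_j = 1/84 for every state j, so by Kac's formula E[T_9] = 1/π_9 = 84.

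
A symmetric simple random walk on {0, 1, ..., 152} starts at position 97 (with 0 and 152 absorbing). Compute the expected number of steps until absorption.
E[τ | X_0 = 97] = 5335

Let v_k = E[τ | X_0 = k]. Boundary: v_0 = v_152 = 0. Recurrence: v_k = 1 + (v_{k-1} + v_{k+1})/2 for 1 ≤ k ≤ 151. The particular solution to v_k − (v_{k-1} + v_{k+1})/2 = 1 is v_k = −k^2. Adding homogeneous solution A + B k and matching boundaries gives v_k = k (152 − k). Substituting k = 97: v_97 = 97 · 55 = 5335.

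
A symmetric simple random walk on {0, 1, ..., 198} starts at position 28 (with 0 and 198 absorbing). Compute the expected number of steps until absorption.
E[τ | X_0 = 28] = 4760

Let v_k = E[τ | X_0 = k]. Boundary: v_0 = v_198 = 0. Recurrence: v_k = 1 + (v_{k-1} + v_{k+1})/2 for 1 ≤ k ≤ 197. The particular solution to v_k − (v_{k-1} + v_{k+1})/2 = 1 is v_k = −k^2. Adding homogeneous solution A + B k and matching boundaries gives v_k = k (198 − k). Substituting k = 28: v_28 = 28 · 170 = 4760.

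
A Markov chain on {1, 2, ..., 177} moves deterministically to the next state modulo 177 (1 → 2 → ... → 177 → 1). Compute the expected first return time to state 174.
E[T_174 | X_0 = 174] = 177

The chain cycles deterministically, so starting at state 174 it returns in exactly 177 steps. Equivalently, the stationary distribution is uniform π_j = 1/177 for every state j, so by Kac's formula E[T_174] = 1/π_174 = 177.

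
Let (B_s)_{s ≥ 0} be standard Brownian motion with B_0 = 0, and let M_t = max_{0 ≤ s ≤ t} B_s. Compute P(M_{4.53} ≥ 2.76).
P(M_{4.53} ≥ 2.76) = 2·P(B_{4.53} ≥ 2.76) = 2(1 − Φ(2.76/√4.53)) ≈ 0.1947

By the reflection principle for Brownian motion, P(M_t ≥ a) = 2 · P(B_t ≥ a) for a ≥ 0. Since B_t ~ N(0, t), P(B_t ≥ 2.76) = 1 − Φ(2.76/√t) = 1 − Φ(2.76/√4.53) = 1 − Φ(1.2968). So
  P(M_{4.53} ≥ 2.76) = 2(1 − Φ(1.2968)) ≈ 0.1947.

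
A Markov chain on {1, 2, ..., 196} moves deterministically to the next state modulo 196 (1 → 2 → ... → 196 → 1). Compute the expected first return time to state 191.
E[T_191 | X_0 = 191] = 196

The chain cycles deterministically, so starting at state 191 it returns in exactly 196 steps. Equivalently, the stationary distribution is uniform π_j = 1/196 for every state j, so by Kac's formula E[T_191] = 1/π_191 = 196.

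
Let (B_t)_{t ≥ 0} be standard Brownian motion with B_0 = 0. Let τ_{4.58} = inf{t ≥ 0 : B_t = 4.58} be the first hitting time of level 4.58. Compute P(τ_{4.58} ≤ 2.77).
P(τ_{4.58} ≤ 2.77) = 2(1 − Φ(4.58/√2.77)) = 2(1 − Φ(2.7519)) ≈ 0.0059

By the reflection principle for standard BM, P(τ_b ≤ t) = 2 · P(B_t ≥ b). Since B_t ~ N(0, t), P(B_t ≥ 4.58) = 1 − Φ(4.58/√t) = 1 − Φ(4.58/√2.77) = 1 − Φ(2.7519) ≈ 0.00296. Doubling: P(τ_{4.58} ≤ 2.77) ≈ 2 · 0.00296 = 0.00592 ≈ 0.0059.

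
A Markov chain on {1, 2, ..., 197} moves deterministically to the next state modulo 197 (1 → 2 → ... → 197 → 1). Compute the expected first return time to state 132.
E[T_132 | X_0 = 132] = 197

The chain cycles deterministically, so starting at state 132 it returns in exactly 197 steps. Equivalently, the stationary distribution is uniform π_j = 1/197 for every state j, so by Kac's formula E[T_132] = 1/π_132 = 197.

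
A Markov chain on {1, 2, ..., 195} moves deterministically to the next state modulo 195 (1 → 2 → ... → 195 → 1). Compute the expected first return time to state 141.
E[T_141 | X_0 = 141] = 195

The chain cycles deterministically, so starting at state 141 it returns in exactly 195 steps. Equivalently, the stationary distribution is uniform π_j = 1/195 for every state j, so by Kac's formula E[T_141] = 1/π_141 = 195.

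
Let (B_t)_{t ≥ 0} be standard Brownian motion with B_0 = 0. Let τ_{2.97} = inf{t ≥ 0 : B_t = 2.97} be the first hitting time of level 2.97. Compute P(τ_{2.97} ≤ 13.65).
P(τ_{2.97} ≤ 13.65) = 2(1 − Φ(2.97/√13.65)) = 2(1 − Φ(0.8039)) ≈ 0.4215

By the reflection principle for standard BM, P(τ_b ≤ t) = 2 · P(B_t ≥ b). Since B_t ~ N(0, t), P(B_t ≥ 2.97) = 1 − Φ(2.97/√t) = 1 − Φ(2.97/√13.65) = 1 − Φ(0.8039) ≈ 0.21073. Doubling: P(τ_{2.97} ≤ 13.65) ≈ 2 · 0.21073 = 0.42146 ≈ 0.4215.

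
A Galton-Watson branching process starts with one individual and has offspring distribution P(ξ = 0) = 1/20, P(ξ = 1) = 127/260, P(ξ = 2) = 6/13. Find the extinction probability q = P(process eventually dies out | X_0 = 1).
q = 13/120

The pgf is f(s) = 1/20 + 127/260·s + 6/13·s². The extinction probability q is the smallest fixed point of f in [0, 1]. Setting s = f(s):
  6/13·s² + (127/260 − 1)·s + 1/20 = 0
  6/13·s² − (1/20 + 6/13)·s + 1/20 = 0
which factors as (s − 1)·(6/13·s − 1/20) = 0, giving roots s = 1 and s = (1/20)/(6/13) = 13/120.
Mean offspring μ = 127/260 + 2·6/13 = 367/260 > 1 (supercritical), so q < 1. The extinction probability is the smaller root: q = (1/20)/(6/13) = 13/120.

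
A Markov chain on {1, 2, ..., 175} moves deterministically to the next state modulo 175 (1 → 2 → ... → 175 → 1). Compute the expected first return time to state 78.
E[T_78 | X_0 = 78] = 175

The chain cycles deterministically, so starting at state 78 it returns in exactly 175 steps. Equivalently, the stationary distribution is uniform π_j = 1/175 for every state j, so by Kac's formula E[T_78] = 1/π_78 = 175.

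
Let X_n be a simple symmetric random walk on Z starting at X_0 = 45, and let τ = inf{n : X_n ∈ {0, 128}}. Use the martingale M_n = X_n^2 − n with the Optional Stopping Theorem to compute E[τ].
E[τ] = 3735

M_n = X_n^2 − n is a martingale (since E[X_{n+1}^2 | F_n] = X_n^2 + 1). By OST (τ has finite mean in a bounded region), E[M_τ] = E[M_0] = X_0^2 − 0 = 45^2 = 2025. Also E[M_τ] = E[X_τ^2] − E[τ]. The walk exits at 0 or 128, with P(hit 128 first) = 45/128, so E[X_τ^2] = 128^2 · 45/128 + 0 = 5760. Thus E[τ] = E[X_τ^2] − E[M_τ] = 5760 − 2025 = 3735 = 45(128 − 45) = 3735.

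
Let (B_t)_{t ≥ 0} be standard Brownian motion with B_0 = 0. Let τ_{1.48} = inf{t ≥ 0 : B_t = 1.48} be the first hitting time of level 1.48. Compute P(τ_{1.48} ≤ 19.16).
P(τ_{1.48} ≤ 19.16) = 2(1 − Φ(1.48/√19.16)) = 2(1 − Φ(0.3381)) ≈ 0.7353

By the reflection principle for standard BM, P(τ_b ≤ t) = 2 · P(B_t ≥ b). Since B_t ~ N(0, t), P(B_t ≥ 1.48) = 1 − Φ(1.48/√t) = 1 − Φ(1.48/√19.16) = 1 − Φ(0.3381) ≈ 0.36764. Doubling: P(τ_{1.48} ≤ 19.16) ≈ 2 · 0.36764 = 0.73528 ≈ 0.7353.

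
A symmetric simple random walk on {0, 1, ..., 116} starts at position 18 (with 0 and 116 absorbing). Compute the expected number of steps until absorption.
E[τ | X_0 = 18] = 1764

Let v_k = E[τ | X_0 = k]. Boundary: v_0 = v_116 = 0. Recurrence: v_k = 1 + (v_{k-1} + v_{k+1})/2 for 1 ≤ k ≤ 115. The particular solution to v_k − (v_{k-1} + v_{k+1})/2 = 1 is v_k = −k^2. Adding homogeneous solution A + B k and matching boundaries gives v_k = k (116 − k). Substituting k = 18: v_18 = 18 · 98 = 1764.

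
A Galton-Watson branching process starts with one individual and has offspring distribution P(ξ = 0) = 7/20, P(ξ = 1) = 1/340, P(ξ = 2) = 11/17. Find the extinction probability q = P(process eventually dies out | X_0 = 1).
q = 119/220

The pgf is f(s) = 7/20 + 1/340·s + 11/17·s². The extinction probability q is the smallest fixed point of f in [0, 1]. Setting s = f(s):
  11/17·s² + (1/340 − 1)·s + 7/20 = 0
  11/17·s² − (7/20 + 11/17)·s + 7/20 = 0
which factors as (s − 1)·(11/17·s − 7/20) = 0, giving roots s = 1 and s = (7/20)/(11/17) = 119/220.
Mean offspring μ = 1/340 + 2·11/17 = 441/340 > 1 (supercritical), so q < 1. The extinction probability is the smaller root: q = (7/20)/(11/17) = 119/220.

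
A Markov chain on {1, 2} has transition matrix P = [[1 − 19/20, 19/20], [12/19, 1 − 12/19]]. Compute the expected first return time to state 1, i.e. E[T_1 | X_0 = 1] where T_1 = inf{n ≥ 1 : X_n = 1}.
E[T_1 | X_0 = 1] = 1/π_1 = 601/240

For an irreducible recurrent Markov chain with stationary distribution π, E[T_i | X_0 = i] = 1/π_i (Kac's formula). Here π_1 = (12/19)/(19/20 + 12/19) = (12/19)/(601/380) = 240/601, so E[T_1 | X_0 = 1] = 1/π_1 = (19/20 + 12/19)/(12/19) = (601/380)/(12/19) = 601/240.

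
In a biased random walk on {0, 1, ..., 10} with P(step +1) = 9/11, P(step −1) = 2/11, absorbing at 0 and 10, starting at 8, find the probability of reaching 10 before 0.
P(hit 10 before 0) = (1 − (2/9)^8) / (1 − (2/9)^10) = 45282645/45282901

Let u_k denote P(reach 10 before 0 | start at k). Boundary: u_0 = 0, u_10 = 1. Recurrence: u_k = 9/11·u_{k+1} + 2/11·u_{k-1} for 1 ≤ k ≤ 9. Try u_k = A + B·r^k with r = q/p = (2/11)/(9/11) = 2/9. Substitution satisfies the recurrence; boundary conditions give:
  u_k = (1 − r^k) / (1 − r^N) = (1 − (2/9)^8) / (1 − (2/9)^10) = 45282645/45282901.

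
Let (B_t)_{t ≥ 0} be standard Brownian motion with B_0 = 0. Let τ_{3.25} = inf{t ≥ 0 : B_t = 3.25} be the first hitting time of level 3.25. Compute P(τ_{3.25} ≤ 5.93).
P(τ_{3.25} ≤ 5.93) = 2(1 − Φ(3.25/√5.93)) = 2(1 − Φ(1.3346)) ≈ 0.1820

By the reflection principle for standard BM, P(τ_b ≤ t) = 2 · P(B_t ≥ b). Since B_t ~ N(0, t), P(B_t ≥ 3.25) = 1 − Φ(3.25/√t) = 1 − Φ(3.25/√5.93) = 1 − Φ(1.3346) ≈ 0.09100. Doubling: P(τ_{3.25} ≤ 5.93) ≈ 2 · 0.09100 = 0.18200 ≈ 0.1820.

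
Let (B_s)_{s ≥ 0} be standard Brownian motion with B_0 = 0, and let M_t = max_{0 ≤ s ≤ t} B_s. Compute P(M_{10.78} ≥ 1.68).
P(M_{10.78} ≥ 1.68) = 2·P(B_{10.78} ≥ 1.68) = 2(1 − Φ(1.68/√10.78)) ≈ 0.6089

By the reflection principle for Brownian motion, P(M_t ≥ a) = 2 · P(B_t ≥ a) for a ≥ 0. Since B_t ~ N(0, t), P(B_t ≥ 1.68) = 1 − Φ(1.68/√t) = 1 − Φ(1.68/√10.78) = 1 − Φ(0.5117). So
  P(M_{10.78} ≥ 1.68) = 2(1 − Φ(0.5117)) ≈ 0.6089.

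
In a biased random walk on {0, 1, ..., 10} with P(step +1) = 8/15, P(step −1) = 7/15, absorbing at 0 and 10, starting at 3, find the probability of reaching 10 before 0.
P(hit 10 before 0) = (1 − (7/8)^3) / (1 − (7/8)^10) = 354418688/791266575

Let u_k denote P(reach 10 before 0 | start at k). Boundary: u_0 = 0, u_10 = 1. Recurrence: u_k = 8/15·u_{k+1} + 7/15·u_{k-1} for 1 ≤ k ≤ 9. Try u_k = A + B·r^k with r = q/p = (7/15)/(8/15) = 7/8. Substitution satisfies the recurrence; boundary conditions give:
  u_k = (1 − r^k) / (1 − r^N) = (1 − (7/8)^3) / (1 − (7/8)^10) = 354418688/791266575.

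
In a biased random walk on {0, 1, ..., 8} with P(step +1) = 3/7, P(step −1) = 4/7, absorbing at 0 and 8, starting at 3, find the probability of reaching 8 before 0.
P(hit 8 before 0) = (1 − (4/3)^3) / (1 − (4/3)^8) = 8991/58975

Let u_k denote P(reach 8 before 0 | start at k). Boundary: u_0 = 0, u_8 = 1. Recurrence: u_k = 3/7·u_{k+1} + 4/7·u_{k-1} for 1 ≤ k ≤ 7. Try u_k = A + B·r^k with r = q/p = (4/7)/(3/7) = 4/3. Substitution satisfies the recurrence; boundary conditions give:
  u_k = (1 − r^k) / (1 − r^N) = (1 − (4/3)^3) / (1 − (4/3)^8) = 8991/58975.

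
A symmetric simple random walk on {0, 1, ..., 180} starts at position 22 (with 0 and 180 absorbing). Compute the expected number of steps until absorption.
E[τ | X_0 = 22] = 3476

Let v_k = E[τ | X_0 = k]. Boundary: v_0 = v_180 = 0. Recurrence: v_k = 1 + (v_{k-1} + v_{k+1})/2 for 1 ≤ k ≤ 179. The particular solution to v_k − (v_{k-1} + v_{k+1})/2 = 1 is v_k = −k^2. Adding homogeneous solution A + B k and matching boundaries gives v_k = k (180 − k). Substituting k = 22: v_22 = 22 · 158 = 3476.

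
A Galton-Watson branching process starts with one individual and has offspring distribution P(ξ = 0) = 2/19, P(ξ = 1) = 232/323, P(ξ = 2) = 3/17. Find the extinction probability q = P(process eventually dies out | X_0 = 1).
q = 34/57

The pgf is f(s) = 2/19 + 232/323·s + 3/17·s². The extinction probability q is the smallest fixed point of f in [0, 1]. Setting s = f(s):
  3/17·s² + (232/323 − 1)·s + 2/19 = 0
  3/17·s² − (2/19 + 3/17)·s + 2/19 = 0
which factors as (s − 1)·(3/17·s − 2/19) = 0, giving roots s = 1 and s = (2/19)/(3/17) = 34/57.
Mean offspring μ = 232/323 + 2·3/17 = 346/323 > 1 (supercritical), so q < 1. The extinction probability is the smaller root: q = (2/19)/(3/17) = 34/57.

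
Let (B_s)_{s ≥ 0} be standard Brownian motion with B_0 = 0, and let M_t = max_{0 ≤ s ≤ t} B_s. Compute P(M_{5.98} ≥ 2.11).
P(M_{5.98} ≥ 2.11) = 2·P(B_{5.98} ≥ 2.11) = 2(1 − Φ(2.11/√5.98)) ≈ 0.3882

By the reflection principle for Brownian motion, P(M_t ≥ a) = 2 · P(B_t ≥ a) for a ≥ 0. Since B_t ~ N(0, t), P(B_t ≥ 2.11) = 1 − Φ(2.11/√t) = 1 − Φ(2.11/√5.98) = 1 − Φ(0.8628). So
  P(M_{5.98} ≥ 2.11) = 2(1 − Φ(0.8628)) ≈ 0.3882.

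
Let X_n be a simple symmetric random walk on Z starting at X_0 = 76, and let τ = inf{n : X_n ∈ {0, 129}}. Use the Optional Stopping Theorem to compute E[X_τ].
E[X_τ] = 76

X_n is a martingale and τ is a bounded-mean stopping time (indeed τ is finite a.s. with bounded expectation since the walk is in a bounded region). By the OST, E[X_τ] = E[X_0] = 76. Equivalently: E[X_τ] = 129 · P(hit 129 first) + 0 · P(hit 0 first) = 129 · (76/129) = 76.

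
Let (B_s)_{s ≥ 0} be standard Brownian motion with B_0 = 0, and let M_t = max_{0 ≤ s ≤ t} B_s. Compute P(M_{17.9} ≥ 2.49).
P(M_{17.9} ≥ 2.49) = 2·P(B_{17.9} ≥ 2.49) = 2(1 − Φ(2.49/√17.9)) ≈ 0.5562

By the reflection principle for Brownian motion, P(M_t ≥ a) = 2 · P(B_t ≥ a) for a ≥ 0. Since B_t ~ N(0, t), P(B_t ≥ 2.49) = 1 − Φ(2.49/√t) = 1 − Φ(2.49/√17.9) = 1 − Φ(0.5885). So
  P(M_{17.9} ≥ 2.49) = 2(1 − Φ(0.5885)) ≈ 0.5562.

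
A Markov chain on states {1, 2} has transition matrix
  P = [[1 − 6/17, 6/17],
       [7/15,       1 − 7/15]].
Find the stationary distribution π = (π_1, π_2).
π_1 = 119/209, π_2 = 90/209

Solve πP = π with π_1 + π_2 = 1. From πP = π: π_1 · (1 − 6/17) + π_2 · 7/15 = π_1 ⇒ π_2 · 7/15 = π_1 · 6/17 ⇒ π_2/π_1 = (6/17)/(7/15) = 90/119. Together with π_1 + π_2 = 1:
  π_1 = (7/15)/(6/17 + 7/15) = (7/15)/(209/255) = 119/209,
  π_2 = (6/17)/(6/17 + 7/15) = (6/17)/(209/255) = 90/209.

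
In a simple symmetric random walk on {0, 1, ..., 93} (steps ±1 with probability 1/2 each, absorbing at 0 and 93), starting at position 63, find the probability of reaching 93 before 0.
P(hit 93 before 0) = 63/93 = 21/31

Let u_k = P(hit 93 before 0 | start at k). Then u_0 = 0, u_93 = 1, and u_k = u_{k-1}/2 + u_{k+1}/2 for 1 ≤ k ≤ 92. This harmonic recurrence is solved by u_k = k/93, giving u_63 = 63/93 = 21/31.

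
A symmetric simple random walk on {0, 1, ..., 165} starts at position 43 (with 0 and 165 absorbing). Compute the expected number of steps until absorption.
E[τ | X_0 = 43] = 5246

Let v_k = E[τ | X_0 = k]. Boundary: v_0 = v_165 = 0. Recurrence: v_k = 1 + (v_{k-1} + v_{k+1})/2 for 1 ≤ k ≤ 164. The particular solution to v_k − (v_{k-1} + v_{k+1})/2 = 1 is v_k = −k^2. Adding homogeneous solution A + B k and matching boundaries gives v_k = k (165 − k). Substituting k = 43: v_43 = 43 · 122 = 5246.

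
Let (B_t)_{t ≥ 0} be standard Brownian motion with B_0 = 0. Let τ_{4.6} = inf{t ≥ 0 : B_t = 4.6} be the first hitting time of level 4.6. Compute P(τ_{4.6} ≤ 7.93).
P(τ_{4.6} ≤ 7.93) = 2(1 − Φ(4.6/√7.93)) = 2(1 − Φ(1.6335)) ≈ 0.1024

By the reflection principle for standard BM, P(τ_b ≤ t) = 2 · P(B_t ≥ b). Since B_t ~ N(0, t), P(B_t ≥ 4.6) = 1 − Φ(4.6/√t) = 1 − Φ(4.6/√7.93) = 1 − Φ(1.6335) ≈ 0.05118. Doubling: P(τ_{4.6} ≤ 7.93) ≈ 2 · 0.05118 = 0.10236 ≈ 0.1024.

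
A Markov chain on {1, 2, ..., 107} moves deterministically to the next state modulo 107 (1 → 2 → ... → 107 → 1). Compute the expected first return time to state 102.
E[T_102 | X_0 = 102] = 107

The chain cycles deterministically, so starting at state 102 it returns in exactly 107 steps. Equivalently, the stationary distribution is uniform π_j = 1/107 for every state j, so by Kac's formula E[T_102] = 1/π_102 = 107.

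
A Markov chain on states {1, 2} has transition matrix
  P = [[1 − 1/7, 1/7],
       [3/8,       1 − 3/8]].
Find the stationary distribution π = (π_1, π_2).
π_1 = 21/29, π_2 = 8/29

Solve πP = π with π_1 + π_2 = 1. From πP = π: π_1 · (1 − 1/7) + π_2 · 3/8 = π_1 ⇒ π_2 · 3/8 = π_1 · 1/7 ⇒ π_2/π_1 = (1/7)/(3/8) = 8/21. Together with π_1 + π_2 = 1:
  π_1 = (3/8)/(1/7 + 3/8) = (3/8)/(29/56) = 21/29,
  π_2 = (1/7)/(1/7 + 3/8) = (1/7)/(29/56) = 8/29.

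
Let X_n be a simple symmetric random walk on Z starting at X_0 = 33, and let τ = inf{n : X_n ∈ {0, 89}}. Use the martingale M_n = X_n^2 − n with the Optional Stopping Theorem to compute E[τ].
E[τ] = 1848

M_n = X_n^2 − n is a martingale (since E[X_{n+1}^2 | F_n] = X_n^2 + 1). By OST (τ has finite mean in a bounded region), E[M_τ] = E[M_0] = X_0^2 − 0 = 33^2 = 1089. Also E[M_τ] = E[X_τ^2] − E[τ]. The walk exits at 0 or 89, with P(hit 89 first) = 33/89, so E[X_τ^2] = 89^2 · 33/89 + 0 = 2937. Thus E[τ] = E[X_τ^2] − E[M_τ] = 2937 − 1089 = 1848 = 33(89 − 33) = 1848.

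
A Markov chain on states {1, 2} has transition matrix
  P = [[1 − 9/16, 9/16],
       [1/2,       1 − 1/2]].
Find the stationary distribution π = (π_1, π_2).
π_1 = 8/17, π_2 = 9/17

Solve πP = π with π_1 + π_2 = 1. From πP = π: π_1 · (1 − 9/16) + π_2 · 1/2 = π_1 ⇒ π_2 · 1/2 = π_1 · 9/16 ⇒ π_2/π_1 = (9/16)/(1/2) = 9/8. Together with π_1 + π_2 = 1:
  π_1 = (1/2)/(9/16 + 1/2) = (1/2)/(17/16) = 8/17,
  π_2 = (9/16)/(9/16 + 1/2) = (9/16)/(17/16) = 9/17.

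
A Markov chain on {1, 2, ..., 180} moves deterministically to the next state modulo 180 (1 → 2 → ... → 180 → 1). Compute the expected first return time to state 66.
E[T_66 | X_0 = 66] = 180

The chain cycles deterministically, so starting at state 66 it returns in exactly 180 steps. Equivalently, the stationary distribution is uniform π_j = 1/180 for every state j, so by Kac's formula E[T_66] = 1/π_66 = 180.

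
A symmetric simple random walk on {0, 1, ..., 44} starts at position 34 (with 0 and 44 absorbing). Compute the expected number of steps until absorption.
E[τ | X_0 = 34] = 340

Let v_k = E[τ | X_0 = k]. Boundary: v_0 = v_44 = 0. Recurrence: v_k = 1 + (v_{k-1} + v_{k+1})/2 for 1 ≤ k ≤ 43. The particular solution to v_k − (v_{k-1} + v_{k+1})/2 = 1 is v_k = −k^2. Adding homogeneous solution A + B k and matching boundaries gives v_k = k (44 − k). Substituting k = 34: v_34 = 34 · 10 = 340.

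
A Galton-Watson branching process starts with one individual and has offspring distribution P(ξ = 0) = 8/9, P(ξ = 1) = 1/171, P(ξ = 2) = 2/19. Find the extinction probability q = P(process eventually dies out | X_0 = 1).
q = 1

Mean offspring μ = 0·8/9 + 1·1/171 + 2·2/19 = 37/171 ≤ 1. For μ ≤ 1 with offspring not concentrated at 1, the Galton-Watson process goes extinct almost surely, so q = 1.
(Algebraic check: The pgf is f(s) = 8/9 + 1/171·s + 2/19·s². The extinction probability q is the smallest fixed point of f in [0, 1]. Setting s = f(s):
  2/19·s² + (1/171 − 1)·s + 8/9 = 0
  2/19·s² − (8/9 + 2/19)·s + 8/9 = 0
which factors as (s − 1)·(2/19·s − 8/9) = 0, giving roots s = 1 and s = (8/9)/(2/19) = 76/9. Since 76/9 ≥ 1, the smallest root in [0, 1] is s = 1.)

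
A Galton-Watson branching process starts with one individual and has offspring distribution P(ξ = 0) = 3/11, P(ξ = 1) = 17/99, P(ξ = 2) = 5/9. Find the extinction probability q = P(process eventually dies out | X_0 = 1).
q = 27/55

The pgf is f(s) = 3/11 + 17/99·s + 5/9·s². The extinction probability q is the smallest fixed point of f in [0, 1]. Setting s = f(s):
  5/9·s² + (17/99 − 1)·s + 3/11 = 0
  5/9·s² − (3/11 + 5/9)·s + 3/11 = 0
which factors as (s − 1)·(5/9·s − 3/11) = 0, giving roots s = 1 and s = (3/11)/(5/9) = 27/55.
Mean offspring μ = 17/99 + 2·5/9 = 127/99 > 1 (supercritical), so q < 1. The extinction probability is the smaller root: q = (3/11)/(5/9) = 27/55.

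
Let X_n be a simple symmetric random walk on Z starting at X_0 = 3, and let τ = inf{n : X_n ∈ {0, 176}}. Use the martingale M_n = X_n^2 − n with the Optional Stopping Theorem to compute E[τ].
E[τ] = 519

M_n = X_n^2 − n is a martingale (since E[X_{n+1}^2 | F_n] = X_n^2 + 1). By OST (τ has finite mean in a bounded region), E[M_τ] = E[M_0] = X_0^2 − 0 = 3^2 = 9. Also E[M_τ] = E[X_τ^2] − E[τ]. The walk exits at 0 or 176, with P(hit 176 first) = 3/176, so E[X_τ^2] = 176^2 · 3/176 + 0 = 528. Thus E[τ] = E[X_τ^2] − E[M_τ] = 528 − 9 = 519 = 3(176 − 3) = 519.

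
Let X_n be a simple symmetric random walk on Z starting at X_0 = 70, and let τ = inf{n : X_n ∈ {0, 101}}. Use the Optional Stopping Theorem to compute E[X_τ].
E[X_τ] = 70

X_n is a martingale and τ is a bounded-mean stopping time (indeed τ is finite a.s. with bounded expectation since the walk is in a bounded region). By the OST, E[X_τ] = E[X_0] = 70. Equivalently: E[X_τ] = 101 · P(hit 101 first) + 0 · P(hit 0 first) = 101 · (70/101) = 70.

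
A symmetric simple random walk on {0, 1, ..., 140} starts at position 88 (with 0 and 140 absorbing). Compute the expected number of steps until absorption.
E[τ | X_0 = 88] = 4576

Let v_k = E[τ | X_0 = k]. Boundary: v_0 = v_140 = 0. Recurrence: v_k = 1 + (v_{k-1} + v_{k+1})/2 for 1 ≤ k ≤ 139. The particular solution to v_k − (v_{k-1} + v_{k+1})/2 = 1 is v_k = −k^2. Adding homogeneous solution A + B k and matching boundaries gives v_k = k (140 − k). Substituting k = 88: v_88 = 88 · 52 = 4576.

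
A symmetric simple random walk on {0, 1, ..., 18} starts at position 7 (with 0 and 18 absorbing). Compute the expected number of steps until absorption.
E[τ | X_0 = 7] = 77

Let v_k = E[τ | X_0 = k]. Boundary: v_0 = v_18 = 0. Recurrence: v_k = 1 + (v_{k-1} + v_{k+1})/2 for 1 ≤ k ≤ 17. The particular solution to v_k − (v_{k-1} + v_{k+1})/2 = 1 is v_k = −k^2. Adding homogeneous solution A + B k and matching boundaries gives v_k = k (18 − k). Substituting k = 7: v_7 = 7 · 11 = 77.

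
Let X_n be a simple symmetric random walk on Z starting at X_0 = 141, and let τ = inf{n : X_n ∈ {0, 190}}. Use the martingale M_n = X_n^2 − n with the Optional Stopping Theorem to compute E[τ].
E[τ] = 6909

M_n = X_n^2 − n is a martingale (since E[X_{n+1}^2 | F_n] = X_n^2 + 1). By OST (τ has finite mean in a bounded region), E[M_τ] = E[M_0] = X_0^2 − 0 = 141^2 = 19881. Also E[M_τ] = E[X_τ^2] − E[τ]. The walk exits at 0 or 190, with P(hit 190 first) = 141/190, so E[X_τ^2] = 190^2 · 141/190 + 0 = 26790. Thus E[τ] = E[X_τ^2] − E[M_τ] = 26790 − 19881 = 6909 = 141(190 − 141) = 6909.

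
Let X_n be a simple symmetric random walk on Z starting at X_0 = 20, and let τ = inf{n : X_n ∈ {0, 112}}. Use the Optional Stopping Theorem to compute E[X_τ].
E[X_τ] = 20

X_n is a martingale and τ is a bounded-mean stopping time (indeed τ is finite a.s. with bounded expectation since the walk is in a bounded region). By the OST, E[X_τ] = E[X_0] = 20. Equivalently: E[X_τ] = 112 · P(hit 112 first) + 0 · P(hit 0 first) = 112 · (20/112) = 20.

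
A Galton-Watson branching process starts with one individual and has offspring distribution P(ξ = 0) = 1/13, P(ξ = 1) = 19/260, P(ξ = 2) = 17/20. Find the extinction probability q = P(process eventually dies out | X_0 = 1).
q = 20/221

The pgf is f(s) = 1/13 + 19/260·s + 17/20·s². The extinction probability q is the smallest fixed point of f in [0, 1]. Setting s = f(s):
  17/20·s² + (19/260 − 1)·s + 1/13 = 0
  17/20·s² − (1/13 + 17/20)·s + 1/13 = 0
which factors as (s − 1)·(17/20·s − 1/13) = 0, giving roots s = 1 and s = (1/13)/(17/20) = 20/221.
Mean offspring μ = 19/260 + 2·17/20 = 461/260 > 1 (supercritical), so q < 1. The extinction probability is the smaller root: q = (1/13)/(17/20) = 20/221.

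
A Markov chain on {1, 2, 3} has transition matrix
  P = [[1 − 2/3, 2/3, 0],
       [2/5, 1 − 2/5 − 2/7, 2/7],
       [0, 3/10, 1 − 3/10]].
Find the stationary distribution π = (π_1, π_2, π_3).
π = (63/268, 105/268, 25/67)

This is a birth-death chain on three states, which satisfies detailed balance: π_1 · P_{12} = π_2 · P_{21} and π_2 · P_{23} = π_3 · P_{32}.
From π_1 · 2/3 = π_2 · 2/5: π_2/π_1 = (2/3)/(2/5) = 5/3.
From π_2 · 2/7 = π_3 · 3/10: π_3/π_2 = (2/7)/(3/10) = 20/21.
Take π_1 proportional to 1; then unnormalized π = (1, 5/3, 100/63). Normalize by dividing by the sum 268/63:
  π = (63/268, 105/268, 25/67).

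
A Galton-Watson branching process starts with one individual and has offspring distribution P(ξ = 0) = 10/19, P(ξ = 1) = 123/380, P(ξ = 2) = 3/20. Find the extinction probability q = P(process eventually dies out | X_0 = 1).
q = 1

Mean offspring μ = 0·10/19 + 1·123/380 + 2·3/20 = 237/380 ≤ 1. For μ ≤ 1 with offspring not concentrated at 1, the Galton-Watson process goes extinct almost surely, so q = 1.
(Algebraic check: The pgf is f(s) = 10/19 + 123/380·s + 3/20·s². The extinction probability q is the smallest fixed point of f in [0, 1]. Setting s = f(s):
  3/20·s² + (123/380 − 1)·s + 10/19 = 0
  3/20·s² − (10/19 + 3/20)·s + 10/19 = 0
which factors as (s − 1)·(3/20·s − 10/19) = 0, giving roots s = 1 and s = (10/19)/(3/20) = 200/57. Since 200/57 ≥ 1, the smallest root in [0, 1] is s = 1.)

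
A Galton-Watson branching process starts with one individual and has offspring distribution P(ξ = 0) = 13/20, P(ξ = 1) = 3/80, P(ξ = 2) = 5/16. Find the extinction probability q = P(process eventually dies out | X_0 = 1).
q = 1

Mean offspring μ = 0·13/20 + 1·3/80 + 2·5/16 = 53/80 ≤ 1. For μ ≤ 1 with offspring not concentrated at 1, the Galton-Watson process goes extinct almost surely, so q = 1.
(Algebraic check: The pgf is f(s) = 13/20 + 3/80·s + 5/16·s². The extinction probability q is the smallest fixed point of f in [0, 1]. Setting s = f(s):
  5/16·s² + (3/80 − 1)·s + 13/20 = 0
  5/16·s² − (13/20 + 5/16)·s + 13/20 = 0
which factors as (s − 1)·(5/16·s − 13/20) = 0, giving roots s = 1 and s = (13/20)/(5/16) = 52/25. Since 52/25 ≥ 1, the smallest root in [0, 1] is s = 1.)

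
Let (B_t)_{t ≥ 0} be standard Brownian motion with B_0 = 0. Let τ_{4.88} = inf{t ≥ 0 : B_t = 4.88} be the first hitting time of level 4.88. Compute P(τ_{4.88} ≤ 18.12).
P(τ_{4.88} ≤ 18.12) = 2(1 − Φ(4.88/√18.12)) = 2(1 − Φ(1.1464)) ≈ 0.2516

By the reflection principle for standard BM, P(τ_b ≤ t) = 2 · P(B_t ≥ b). Since B_t ~ N(0, t), P(B_t ≥ 4.88) = 1 − Φ(4.88/√t) = 1 − Φ(4.88/√18.12) = 1 − Φ(1.1464) ≈ 0.12581. Doubling: P(τ_{4.88} ≤ 18.12) ≈ 2 · 0.12581 = 0.25162 ≈ 0.2516.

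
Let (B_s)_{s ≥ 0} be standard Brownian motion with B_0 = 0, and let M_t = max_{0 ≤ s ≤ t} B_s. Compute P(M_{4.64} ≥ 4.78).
P(M_{4.64} ≥ 4.78) = 2·P(B_{4.64} ≥ 4.78) = 2(1 − Φ(4.78/√4.64)) ≈ 0.0265

By the reflection principle for Brownian motion, P(M_t ≥ a) = 2 · P(B_t ≥ a) for a ≥ 0. Since B_t ~ N(0, t), P(B_t ≥ 4.78) = 1 − Φ(4.78/√t) = 1 − Φ(4.78/√4.64) = 1 − Φ(2.2191). So
  P(M_{4.64} ≥ 4.78) = 2(1 − Φ(2.2191)) ≈ 0.0265.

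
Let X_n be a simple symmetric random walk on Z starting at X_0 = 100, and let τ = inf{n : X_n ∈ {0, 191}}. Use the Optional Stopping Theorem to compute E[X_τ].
E[X_τ] = 100

X_n is a martingale and τ is a bounded-mean stopping time (indeed τ is finite a.s. with bounded expectation since the walk is in a bounded region). By the OST, E[X_τ] = E[X_0] = 100. Equivalently: E[X_τ] = 191 · P(hit 191 first) + 0 · P(hit 0 first) = 191 · (100/191) = 100.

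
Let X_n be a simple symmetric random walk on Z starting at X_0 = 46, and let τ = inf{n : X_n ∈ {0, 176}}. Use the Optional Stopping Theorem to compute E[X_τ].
E[X_τ] = 46

X_n is a martingale and τ is a bounded-mean stopping time (indeed τ is finite a.s. with bounded expectation since the walk is in a bounded region). By the OST, E[X_τ] = E[X_0] = 46. Equivalently: E[X_τ] = 176 · P(hit 176 first) + 0 · P(hit 0 first) = 176 · (46/176) = 46.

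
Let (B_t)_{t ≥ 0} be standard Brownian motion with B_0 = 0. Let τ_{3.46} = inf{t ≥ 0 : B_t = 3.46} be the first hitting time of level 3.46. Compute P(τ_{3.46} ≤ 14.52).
P(τ_{3.46} ≤ 14.52) = 2(1 − Φ(3.46/√14.52)) = 2(1 − Φ(0.9080)) ≈ 0.3639

By the reflection principle for standard BM, P(τ_b ≤ t) = 2 · P(B_t ≥ b). Since B_t ~ N(0, t), P(B_t ≥ 3.46) = 1 − Φ(3.46/√t) = 1 − Φ(3.46/√14.52) = 1 − Φ(0.9080) ≈ 0.18194. Doubling: P(τ_{3.46} ≤ 14.52) ≈ 2 · 0.18194 = 0.36388 ≈ 0.3639.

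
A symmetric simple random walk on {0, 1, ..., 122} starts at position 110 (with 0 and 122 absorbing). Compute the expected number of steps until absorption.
E[τ | X_0 = 110] = 1320

Let v_k = E[τ | X_0 = k]. Boundary: v_0 = v_122 = 0. Recurrence: v_k = 1 + (v_{k-1} + v_{k+1})/2 for 1 ≤ k ≤ 121. The particular solution to v_k − (v_{k-1} + v_{k+1})/2 = 1 is v_k = −k^2. Adding homogeneous solution A + B k and matching boundaries gives v_k = k (122 − k). Substituting k = 110: v_110 = 110 · 12 = 1320.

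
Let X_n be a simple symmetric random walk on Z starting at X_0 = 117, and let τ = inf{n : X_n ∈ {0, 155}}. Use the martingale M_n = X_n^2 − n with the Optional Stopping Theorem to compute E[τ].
E[τ] = 4446

M_n = X_n^2 − n is a martingale (since E[X_{n+1}^2 | F_n] = X_n^2 + 1). By OST (τ has finite mean in a bounded region), E[M_τ] = E[M_0] = X_0^2 − 0 = 117^2 = 13689. Also E[M_τ] = E[X_τ^2] − E[τ]. The walk exits at 0 or 155, with P(hit 155 first) = 117/155, so E[X_τ^2] = 155^2 · 117/155 + 0 = 18135. Thus E[τ] = E[X_τ^2] − E[M_τ] = 18135 − 13689 = 4446 = 117(155 − 117) = 4446.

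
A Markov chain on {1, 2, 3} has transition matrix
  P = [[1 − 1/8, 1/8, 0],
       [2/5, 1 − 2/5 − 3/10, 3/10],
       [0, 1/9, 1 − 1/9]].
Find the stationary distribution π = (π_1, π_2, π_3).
π = (32/69, 10/69, 9/23)

This is a birth-death chain on three states, which satisfies detailed balance: π_1 · P_{12} = π_2 · P_{21} and π_2 · P_{23} = π_3 · P_{32}.
From π_1 · 1/8 = π_2 · 2/5: π_2/π_1 = (1/8)/(2/5) = 5/16.
From π_2 · 3/10 = π_3 · 1/9: π_3/π_2 = (3/10)/(1/9) = 27/10.
Take π_1 proportional to 1; then unnormalized π = (1, 5/16, 27/32). Normalize by dividing by the sum 69/32:
  π = (32/69, 10/69, 9/23).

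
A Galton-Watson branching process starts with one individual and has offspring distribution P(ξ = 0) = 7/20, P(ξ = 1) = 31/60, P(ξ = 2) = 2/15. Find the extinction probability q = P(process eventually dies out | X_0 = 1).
q = 1

Mean offspring μ = 0·7/20 + 1·31/60 + 2·2/15 = 47/60 ≤ 1. For μ ≤ 1 with offspring not concentrated at 1, the Galton-Watson process goes extinct almost surely, so q = 1.
(Algebraic check: The pgf is f(s) = 7/20 + 31/60·s + 2/15·s². The extinction probability q is the smallest fixed point of f in [0, 1]. Setting s = f(s):
  2/15·s² + (31/60 − 1)·s + 7/20 = 0
  2/15·s² − (7/20 + 2/15)·s + 7/20 = 0
which factors as (s − 1)·(2/15·s − 7/20) = 0, giving roots s = 1 and s = (7/20)/(2/15) = 21/8. Since 21/8 ≥ 1, the smallest root in [0, 1] is s = 1.)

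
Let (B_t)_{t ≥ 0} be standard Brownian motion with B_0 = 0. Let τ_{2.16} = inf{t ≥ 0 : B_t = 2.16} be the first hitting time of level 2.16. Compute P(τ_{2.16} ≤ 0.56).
P(τ_{2.16} ≤ 0.56) = 2(1 − Φ(2.16/√0.56)) = 2(1 − Φ(2.8864)) ≈ 0.0039

By the reflection principle for standard BM, P(τ_b ≤ t) = 2 · P(B_t ≥ b). Since B_t ~ N(0, t), P(B_t ≥ 2.16) = 1 − Φ(2.16/√t) = 1 − Φ(2.16/√0.56) = 1 − Φ(2.8864) ≈ 0.00195. Doubling: P(τ_{2.16} ≤ 0.56) ≈ 2 · 0.00195 = 0.00390 ≈ 0.0039.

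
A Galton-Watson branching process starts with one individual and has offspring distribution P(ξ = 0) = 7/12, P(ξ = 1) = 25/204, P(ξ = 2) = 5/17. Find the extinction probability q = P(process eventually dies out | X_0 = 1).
q = 1

Mean offspring μ = 0·7/12 + 1·25/204 + 2·5/17 = 145/204 ≤ 1. For μ ≤ 1 with offspring not concentrated at 1, the Galton-Watson process goes extinct almost surely, so q = 1.
(Algebraic check: The pgf is f(s) = 7/12 + 25/204·s + 5/17·s². The extinction probability q is the smallest fixed point of f in [0, 1]. Setting s = f(s):
  5/17·s² + (25/204 − 1)·s + 7/12 = 0
  5/17·s² − (7/12 + 5/17)·s + 7/12 = 0
which factors as (s − 1)·(5/17·s − 7/12) = 0, giving roots s = 1 and s = (7/12)/(5/17) = 119/60. Since 119/60 ≥ 1, the smallest root in [0, 1] is s = 1.)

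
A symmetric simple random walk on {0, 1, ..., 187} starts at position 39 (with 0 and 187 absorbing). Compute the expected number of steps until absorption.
E[τ | X_0 = 39] = 5772

Let v_k = E[τ | X_0 = k]. Boundary: v_0 = v_187 = 0. Recurrence: v_k = 1 + (v_{k-1} + v_{k+1})/2 for 1 ≤ k ≤ 186. The particular solution to v_k − (v_{k-1} + v_{k+1})/2 = 1 is v_k = −k^2. Adding homogeneous solution A + B k and matching boundaries gives v_k = k (187 − k). Substituting k = 39: v_39 = 39 · 148 = 5772.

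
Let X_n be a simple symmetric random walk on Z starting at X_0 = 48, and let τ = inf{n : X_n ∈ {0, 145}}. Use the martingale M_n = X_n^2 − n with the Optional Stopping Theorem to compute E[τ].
E[τ] = 4656

M_n = X_n^2 − n is a martingale (since E[X_{n+1}^2 | F_n] = X_n^2 + 1). By OST (τ has finite mean in a bounded region), E[M_τ] = E[M_0] = X_0^2 − 0 = 48^2 = 2304. Also E[M_τ] = E[X_τ^2] − E[τ]. The walk exits at 0 or 145, with P(hit 145 first) = 48/145, so E[X_τ^2] = 145^2 · 48/145 + 0 = 6960. Thus E[τ] = E[X_τ^2] − E[M_τ] = 6960 − 2304 = 4656 = 48(145 − 48) = 4656.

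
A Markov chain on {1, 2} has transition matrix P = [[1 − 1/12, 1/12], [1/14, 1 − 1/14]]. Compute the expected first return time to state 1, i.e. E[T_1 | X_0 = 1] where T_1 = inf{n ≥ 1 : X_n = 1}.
E[T_1 | X_0 = 1] = 1/π_1 = 13/6

For an irreducible recurrent Markov chain with stationary distribution π, E[T_i | X_0 = i] = 1/π_i (Kac's formula). Here π_1 = (1/14)/(1/12 + 1/14) = (1/14)/(13/84) = 6/13, so E[T_1 | X_0 = 1] = 1/π_1 = (1/12 + 1/14)/(1/14) = (13/84)/(1/14) = 13/6.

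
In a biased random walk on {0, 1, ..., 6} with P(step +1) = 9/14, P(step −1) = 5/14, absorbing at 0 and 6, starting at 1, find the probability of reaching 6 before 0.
P(hit 6 before 0) = (1 − (5/9)^1) / (1 − (5/9)^6) = 59049/128954

Let u_k denote P(reach 6 before 0 | start at k). Boundary: u_0 = 0, u_6 = 1. Recurrence: u_k = 9/14·u_{k+1} + 5/14·u_{k-1} for 1 ≤ k ≤ 5. Try u_k = A + B·r^k with r = q/p = (5/14)/(9/14) = 5/9. Substitution satisfies the recurrence; boundary conditions give:
  u_k = (1 − r^k) / (1 − r^N) = (1 − (5/9)^1) / (1 − (5/9)^6) = 59049/128954.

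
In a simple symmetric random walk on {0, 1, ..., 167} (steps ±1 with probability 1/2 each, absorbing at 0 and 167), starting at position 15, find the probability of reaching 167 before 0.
P(hit 167 before 0) = 15/167

Let u_k = P(hit 167 before 0 | start at k). Then u_0 = 0, u_167 = 1, and u_k = u_{k-1}/2 + u_{k+1}/2 for 1 ≤ k ≤ 166. This harmonic recurrence is solved by u_k = k/167, giving u_15 = 15/167.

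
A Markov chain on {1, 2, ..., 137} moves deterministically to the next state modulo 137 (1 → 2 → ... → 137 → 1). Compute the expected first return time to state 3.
E[T_3 | X_0 = 3] = 137

The chain cycles deterministically, so starting at state 3 it returns in exactly 137 steps. Equivalently, the stationary distribution is uniform π_j = 1/137 for every state j, so by Kac's formula E[T_3] = 1/π_3 = 137.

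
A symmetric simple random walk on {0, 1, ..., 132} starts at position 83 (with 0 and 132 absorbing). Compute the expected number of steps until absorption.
E[τ | X_0 = 83] = 4067

Let v_k = E[τ | X_0 = k]. Boundary: v_0 = v_132 = 0. Recurrence: v_k = 1 + (v_{k-1} + v_{k+1})/2 for 1 ≤ k ≤ 131. The particular solution to v_k − (v_{k-1} + v_{k+1})/2 = 1 is v_k = −k^2. Adding homogeneous solution A + B k and matching boundaries gives v_k = k (132 − k). Substituting k = 83: v_83 = 83 · 49 = 4067.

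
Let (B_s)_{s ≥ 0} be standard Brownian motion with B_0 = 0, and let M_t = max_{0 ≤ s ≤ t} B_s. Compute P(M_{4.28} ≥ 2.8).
P(M_{4.28} ≥ 2.8) = 2·P(B_{4.28} ≥ 2.8) = 2(1 − Φ(2.8/√4.28)) ≈ 0.1759

By the reflection principle for Brownian motion, P(M_t ≥ a) = 2 · P(B_t ≥ a) for a ≥ 0. Since B_t ~ N(0, t), P(B_t ≥ 2.8) = 1 − Φ(2.8/√t) = 1 − Φ(2.8/√4.28) = 1 − Φ(1.3534). So
  P(M_{4.28} ≥ 2.8) = 2(1 − Φ(1.3534)) ≈ 0.1759.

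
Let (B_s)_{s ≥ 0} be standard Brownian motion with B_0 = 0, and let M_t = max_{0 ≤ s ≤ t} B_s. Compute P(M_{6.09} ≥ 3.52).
P(M_{6.09} ≥ 3.52) = 2·P(B_{6.09} ≥ 3.52) = 2(1 − Φ(3.52/√6.09)) ≈ 0.1538

By the reflection principle for Brownian motion, P(M_t ≥ a) = 2 · P(B_t ≥ a) for a ≥ 0. Since B_t ~ N(0, t), P(B_t ≥ 3.52) = 1 − Φ(3.52/√t) = 1 − Φ(3.52/√6.09) = 1 − Φ(1.4264). So
  P(M_{6.09} ≥ 3.52) = 2(1 − Φ(1.4264)) ≈ 0.1538.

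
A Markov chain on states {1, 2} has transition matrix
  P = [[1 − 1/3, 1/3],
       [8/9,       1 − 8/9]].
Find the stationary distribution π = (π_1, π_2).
π_1 = 8/11, π_2 = 3/11

Solve πP = π with π_1 + π_2 = 1. From πP = π: π_1 · (1 − 1/3) + π_2 · 8/9 = π_1 ⇒ π_2 · 8/9 = π_1 · 1/3 ⇒ π_2/π_1 = (1/3)/(8/9) = 3/8. Together with π_1 + π_2 = 1:
  π_1 = (8/9)/(1/3 + 8/9) = (8/9)/(11/9) = 8/11,
  π_2 = (1/3)/(1/3 + 8/9) = (1/3)/(11/9) = 3/11.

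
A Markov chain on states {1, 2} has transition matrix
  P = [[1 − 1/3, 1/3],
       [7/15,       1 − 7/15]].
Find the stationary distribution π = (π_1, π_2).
π_1 = 7/12, π_2 = 5/12

Solve πP = π with π_1 + π_2 = 1. From πP = π: π_1 · (1 − 1/3) + π_2 · 7/15 = π_1 ⇒ π_2 · 7/15 = π_1 · 1/3 ⇒ π_2/π_1 = (1/3)/(7/15) = 5/7. Together with π_1 + π_2 = 1:
  π_1 = (7/15)/(1/3 + 7/15) = (7/15)/(4/5) = 7/12,
  π_2 = (1/3)/(1/3 + 7/15) = (1/3)/(4/5) = 5/12.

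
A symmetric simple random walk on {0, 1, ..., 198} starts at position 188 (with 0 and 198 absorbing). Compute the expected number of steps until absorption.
E[τ | X_0 = 188] = 1880

Let v_k = E[τ | X_0 = k]. Boundary: v_0 = v_198 = 0. Recurrence: v_k = 1 + (v_{k-1} + v_{k+1})/2 for 1 ≤ k ≤ 197. The particular solution to v_k − (v_{k-1} + v_{k+1})/2 = 1 is v_k = −k^2. Adding homogeneous solution A + B k and matching boundaries gives v_k = k (198 − k). Substituting k = 188: v_188 = 188 · 10 = 1880.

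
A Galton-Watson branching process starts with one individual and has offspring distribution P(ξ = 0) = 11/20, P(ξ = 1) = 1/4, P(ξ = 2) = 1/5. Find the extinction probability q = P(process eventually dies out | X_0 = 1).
q = 1

Mean offspring μ = 0·11/20 + 1·1/4 + 2·1/5 = 13/20 ≤ 1. For μ ≤ 1 with offspring not concentrated at 1, the Galton-Watson process goes extinct almost surely, so q = 1.
(Algebraic check: The pgf is f(s) = 11/20 + 1/4·s + 1/5·s². The extinction probability q is the smallest fixed point of f in [0, 1]. Setting s = f(s):
  1/5·s² + (1/4 − 1)·s + 11/20 = 0
  1/5·s² − (11/20 + 1/5)·s + 11/20 = 0
which factors as (s − 1)·(1/5·s − 11/20) = 0, giving roots s = 1 and s = (11/20)/(1/5) = 11/4. Since 11/4 ≥ 1, the smallest root in [0, 1] is s = 1.)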